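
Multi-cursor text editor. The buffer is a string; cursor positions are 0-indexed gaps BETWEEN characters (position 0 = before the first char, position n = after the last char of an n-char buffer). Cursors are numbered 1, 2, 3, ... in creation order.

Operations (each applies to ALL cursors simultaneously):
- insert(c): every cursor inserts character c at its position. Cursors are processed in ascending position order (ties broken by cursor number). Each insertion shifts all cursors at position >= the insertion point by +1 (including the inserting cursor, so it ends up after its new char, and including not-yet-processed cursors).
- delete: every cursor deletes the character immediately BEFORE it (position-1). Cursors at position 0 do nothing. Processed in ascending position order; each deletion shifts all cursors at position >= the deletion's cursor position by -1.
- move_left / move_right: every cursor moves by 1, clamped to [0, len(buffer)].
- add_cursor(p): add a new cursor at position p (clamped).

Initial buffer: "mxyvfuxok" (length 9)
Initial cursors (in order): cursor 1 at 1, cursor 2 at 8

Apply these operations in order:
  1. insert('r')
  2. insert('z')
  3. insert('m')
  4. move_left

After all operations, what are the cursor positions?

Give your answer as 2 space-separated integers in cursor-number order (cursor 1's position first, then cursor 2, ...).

After op 1 (insert('r')): buffer="mrxyvfuxork" (len 11), cursors c1@2 c2@10, authorship .1.......2.
After op 2 (insert('z')): buffer="mrzxyvfuxorzk" (len 13), cursors c1@3 c2@12, authorship .11.......22.
After op 3 (insert('m')): buffer="mrzmxyvfuxorzmk" (len 15), cursors c1@4 c2@14, authorship .111.......222.
After op 4 (move_left): buffer="mrzmxyvfuxorzmk" (len 15), cursors c1@3 c2@13, authorship .111.......222.

Answer: 3 13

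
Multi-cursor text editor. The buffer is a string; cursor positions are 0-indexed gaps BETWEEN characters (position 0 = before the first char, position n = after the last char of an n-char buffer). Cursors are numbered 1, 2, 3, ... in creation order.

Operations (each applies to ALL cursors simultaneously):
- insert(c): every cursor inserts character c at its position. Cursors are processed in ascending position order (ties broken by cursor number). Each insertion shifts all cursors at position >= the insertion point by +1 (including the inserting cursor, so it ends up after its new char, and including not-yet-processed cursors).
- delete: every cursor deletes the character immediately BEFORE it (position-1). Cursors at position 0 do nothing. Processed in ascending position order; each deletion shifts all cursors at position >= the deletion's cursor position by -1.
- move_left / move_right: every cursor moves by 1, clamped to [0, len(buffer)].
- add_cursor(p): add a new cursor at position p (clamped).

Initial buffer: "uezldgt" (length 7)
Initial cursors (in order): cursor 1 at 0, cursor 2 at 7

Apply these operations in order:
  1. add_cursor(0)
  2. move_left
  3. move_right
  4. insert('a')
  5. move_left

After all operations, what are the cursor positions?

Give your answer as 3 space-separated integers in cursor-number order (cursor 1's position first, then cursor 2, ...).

Answer: 2 9 2

Derivation:
After op 1 (add_cursor(0)): buffer="uezldgt" (len 7), cursors c1@0 c3@0 c2@7, authorship .......
After op 2 (move_left): buffer="uezldgt" (len 7), cursors c1@0 c3@0 c2@6, authorship .......
After op 3 (move_right): buffer="uezldgt" (len 7), cursors c1@1 c3@1 c2@7, authorship .......
After op 4 (insert('a')): buffer="uaaezldgta" (len 10), cursors c1@3 c3@3 c2@10, authorship .13......2
After op 5 (move_left): buffer="uaaezldgta" (len 10), cursors c1@2 c3@2 c2@9, authorship .13......2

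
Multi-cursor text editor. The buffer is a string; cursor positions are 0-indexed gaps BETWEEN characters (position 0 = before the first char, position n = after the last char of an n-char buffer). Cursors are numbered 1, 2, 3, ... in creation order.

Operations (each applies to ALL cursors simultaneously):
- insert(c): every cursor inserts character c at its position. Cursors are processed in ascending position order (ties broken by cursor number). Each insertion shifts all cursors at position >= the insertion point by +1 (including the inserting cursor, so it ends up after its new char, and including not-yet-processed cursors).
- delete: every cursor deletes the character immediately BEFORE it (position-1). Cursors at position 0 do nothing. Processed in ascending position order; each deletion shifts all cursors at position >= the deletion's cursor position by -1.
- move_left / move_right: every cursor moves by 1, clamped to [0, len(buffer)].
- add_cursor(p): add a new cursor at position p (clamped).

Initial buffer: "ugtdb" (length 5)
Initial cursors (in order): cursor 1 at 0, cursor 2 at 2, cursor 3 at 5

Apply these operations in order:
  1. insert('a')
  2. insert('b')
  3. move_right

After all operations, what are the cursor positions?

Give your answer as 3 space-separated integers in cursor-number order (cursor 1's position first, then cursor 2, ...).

Answer: 3 7 11

Derivation:
After op 1 (insert('a')): buffer="augatdba" (len 8), cursors c1@1 c2@4 c3@8, authorship 1..2...3
After op 2 (insert('b')): buffer="abugabtdbab" (len 11), cursors c1@2 c2@6 c3@11, authorship 11..22...33
After op 3 (move_right): buffer="abugabtdbab" (len 11), cursors c1@3 c2@7 c3@11, authorship 11..22...33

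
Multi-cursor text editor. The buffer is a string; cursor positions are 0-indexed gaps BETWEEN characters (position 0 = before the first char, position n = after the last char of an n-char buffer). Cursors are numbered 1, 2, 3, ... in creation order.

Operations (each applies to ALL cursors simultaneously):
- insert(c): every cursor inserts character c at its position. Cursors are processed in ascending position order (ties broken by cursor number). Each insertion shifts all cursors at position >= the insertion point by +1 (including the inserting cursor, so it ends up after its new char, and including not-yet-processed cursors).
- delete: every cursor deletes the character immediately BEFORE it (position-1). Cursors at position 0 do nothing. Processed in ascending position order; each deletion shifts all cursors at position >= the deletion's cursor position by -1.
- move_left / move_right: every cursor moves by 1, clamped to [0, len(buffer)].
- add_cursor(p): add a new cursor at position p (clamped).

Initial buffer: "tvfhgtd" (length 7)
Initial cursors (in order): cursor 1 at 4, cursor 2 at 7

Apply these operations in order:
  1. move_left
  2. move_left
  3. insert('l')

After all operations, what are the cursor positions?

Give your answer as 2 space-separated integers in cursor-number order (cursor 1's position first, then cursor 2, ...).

After op 1 (move_left): buffer="tvfhgtd" (len 7), cursors c1@3 c2@6, authorship .......
After op 2 (move_left): buffer="tvfhgtd" (len 7), cursors c1@2 c2@5, authorship .......
After op 3 (insert('l')): buffer="tvlfhgltd" (len 9), cursors c1@3 c2@7, authorship ..1...2..

Answer: 3 7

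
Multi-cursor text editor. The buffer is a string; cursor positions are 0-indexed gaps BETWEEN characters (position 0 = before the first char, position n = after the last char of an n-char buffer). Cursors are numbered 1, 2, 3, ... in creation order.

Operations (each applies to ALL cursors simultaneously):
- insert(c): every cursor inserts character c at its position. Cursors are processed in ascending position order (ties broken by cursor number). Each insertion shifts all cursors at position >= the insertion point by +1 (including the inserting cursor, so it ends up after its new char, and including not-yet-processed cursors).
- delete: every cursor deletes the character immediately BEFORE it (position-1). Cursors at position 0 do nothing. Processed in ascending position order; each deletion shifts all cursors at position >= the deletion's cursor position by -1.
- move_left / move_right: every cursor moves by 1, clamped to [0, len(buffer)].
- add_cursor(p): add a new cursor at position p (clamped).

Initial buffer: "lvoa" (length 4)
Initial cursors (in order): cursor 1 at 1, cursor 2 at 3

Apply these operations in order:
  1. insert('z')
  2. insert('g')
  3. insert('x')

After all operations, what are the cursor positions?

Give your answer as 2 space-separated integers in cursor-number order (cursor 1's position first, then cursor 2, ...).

Answer: 4 9

Derivation:
After op 1 (insert('z')): buffer="lzvoza" (len 6), cursors c1@2 c2@5, authorship .1..2.
After op 2 (insert('g')): buffer="lzgvozga" (len 8), cursors c1@3 c2@7, authorship .11..22.
After op 3 (insert('x')): buffer="lzgxvozgxa" (len 10), cursors c1@4 c2@9, authorship .111..222.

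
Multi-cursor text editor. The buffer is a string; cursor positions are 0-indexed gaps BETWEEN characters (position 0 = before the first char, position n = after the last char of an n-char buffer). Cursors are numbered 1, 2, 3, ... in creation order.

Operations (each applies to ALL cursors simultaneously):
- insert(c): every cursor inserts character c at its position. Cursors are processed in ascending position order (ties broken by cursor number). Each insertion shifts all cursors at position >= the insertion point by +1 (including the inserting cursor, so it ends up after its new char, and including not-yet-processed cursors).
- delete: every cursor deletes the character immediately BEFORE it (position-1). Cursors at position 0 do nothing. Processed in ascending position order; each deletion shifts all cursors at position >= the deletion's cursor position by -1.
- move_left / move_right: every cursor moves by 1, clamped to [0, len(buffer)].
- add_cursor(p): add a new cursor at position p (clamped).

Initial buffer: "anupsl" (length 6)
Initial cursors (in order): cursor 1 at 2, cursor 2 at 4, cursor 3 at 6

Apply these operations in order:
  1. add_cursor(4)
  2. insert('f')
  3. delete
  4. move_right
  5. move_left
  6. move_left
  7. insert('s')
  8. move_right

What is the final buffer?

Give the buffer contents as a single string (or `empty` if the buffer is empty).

Answer: asnusspssl

Derivation:
After op 1 (add_cursor(4)): buffer="anupsl" (len 6), cursors c1@2 c2@4 c4@4 c3@6, authorship ......
After op 2 (insert('f')): buffer="anfupffslf" (len 10), cursors c1@3 c2@7 c4@7 c3@10, authorship ..1..24..3
After op 3 (delete): buffer="anupsl" (len 6), cursors c1@2 c2@4 c4@4 c3@6, authorship ......
After op 4 (move_right): buffer="anupsl" (len 6), cursors c1@3 c2@5 c4@5 c3@6, authorship ......
After op 5 (move_left): buffer="anupsl" (len 6), cursors c1@2 c2@4 c4@4 c3@5, authorship ......
After op 6 (move_left): buffer="anupsl" (len 6), cursors c1@1 c2@3 c4@3 c3@4, authorship ......
After op 7 (insert('s')): buffer="asnusspssl" (len 10), cursors c1@2 c2@6 c4@6 c3@8, authorship .1..24.3..
After op 8 (move_right): buffer="asnusspssl" (len 10), cursors c1@3 c2@7 c4@7 c3@9, authorship .1..24.3..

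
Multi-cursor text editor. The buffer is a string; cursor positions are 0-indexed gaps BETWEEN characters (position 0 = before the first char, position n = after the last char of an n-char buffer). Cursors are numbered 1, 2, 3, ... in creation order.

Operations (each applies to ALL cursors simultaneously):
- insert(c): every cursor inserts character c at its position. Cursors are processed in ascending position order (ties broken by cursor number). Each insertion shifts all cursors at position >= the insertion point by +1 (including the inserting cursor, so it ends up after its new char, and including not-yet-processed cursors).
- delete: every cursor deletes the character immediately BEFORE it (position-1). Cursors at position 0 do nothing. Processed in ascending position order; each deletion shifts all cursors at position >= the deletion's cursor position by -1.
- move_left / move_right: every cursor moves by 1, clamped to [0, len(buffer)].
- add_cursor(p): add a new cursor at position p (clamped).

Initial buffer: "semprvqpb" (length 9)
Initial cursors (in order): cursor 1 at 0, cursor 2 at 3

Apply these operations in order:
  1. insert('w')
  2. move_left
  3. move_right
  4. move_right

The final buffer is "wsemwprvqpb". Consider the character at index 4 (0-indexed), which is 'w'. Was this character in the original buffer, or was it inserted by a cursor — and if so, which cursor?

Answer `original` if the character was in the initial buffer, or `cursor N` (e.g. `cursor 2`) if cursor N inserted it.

After op 1 (insert('w')): buffer="wsemwprvqpb" (len 11), cursors c1@1 c2@5, authorship 1...2......
After op 2 (move_left): buffer="wsemwprvqpb" (len 11), cursors c1@0 c2@4, authorship 1...2......
After op 3 (move_right): buffer="wsemwprvqpb" (len 11), cursors c1@1 c2@5, authorship 1...2......
After op 4 (move_right): buffer="wsemwprvqpb" (len 11), cursors c1@2 c2@6, authorship 1...2......
Authorship (.=original, N=cursor N): 1 . . . 2 . . . . . .
Index 4: author = 2

Answer: cursor 2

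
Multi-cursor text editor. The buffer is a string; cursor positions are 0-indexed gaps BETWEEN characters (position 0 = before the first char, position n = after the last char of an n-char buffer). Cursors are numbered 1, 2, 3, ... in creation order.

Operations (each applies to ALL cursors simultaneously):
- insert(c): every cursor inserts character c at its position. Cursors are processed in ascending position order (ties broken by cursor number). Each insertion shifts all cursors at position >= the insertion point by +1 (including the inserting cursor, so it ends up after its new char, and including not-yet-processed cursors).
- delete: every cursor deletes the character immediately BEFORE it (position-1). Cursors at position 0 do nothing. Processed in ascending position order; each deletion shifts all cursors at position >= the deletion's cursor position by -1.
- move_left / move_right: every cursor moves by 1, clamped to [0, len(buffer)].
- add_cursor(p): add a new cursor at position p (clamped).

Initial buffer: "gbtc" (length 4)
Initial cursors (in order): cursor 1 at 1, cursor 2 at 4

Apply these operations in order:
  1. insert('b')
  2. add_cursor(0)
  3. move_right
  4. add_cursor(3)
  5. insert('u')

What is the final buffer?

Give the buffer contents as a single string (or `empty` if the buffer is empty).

After op 1 (insert('b')): buffer="gbbtcb" (len 6), cursors c1@2 c2@6, authorship .1...2
After op 2 (add_cursor(0)): buffer="gbbtcb" (len 6), cursors c3@0 c1@2 c2@6, authorship .1...2
After op 3 (move_right): buffer="gbbtcb" (len 6), cursors c3@1 c1@3 c2@6, authorship .1...2
After op 4 (add_cursor(3)): buffer="gbbtcb" (len 6), cursors c3@1 c1@3 c4@3 c2@6, authorship .1...2
After op 5 (insert('u')): buffer="gubbuutcbu" (len 10), cursors c3@2 c1@6 c4@6 c2@10, authorship .31.14..22

Answer: gubbuutcbu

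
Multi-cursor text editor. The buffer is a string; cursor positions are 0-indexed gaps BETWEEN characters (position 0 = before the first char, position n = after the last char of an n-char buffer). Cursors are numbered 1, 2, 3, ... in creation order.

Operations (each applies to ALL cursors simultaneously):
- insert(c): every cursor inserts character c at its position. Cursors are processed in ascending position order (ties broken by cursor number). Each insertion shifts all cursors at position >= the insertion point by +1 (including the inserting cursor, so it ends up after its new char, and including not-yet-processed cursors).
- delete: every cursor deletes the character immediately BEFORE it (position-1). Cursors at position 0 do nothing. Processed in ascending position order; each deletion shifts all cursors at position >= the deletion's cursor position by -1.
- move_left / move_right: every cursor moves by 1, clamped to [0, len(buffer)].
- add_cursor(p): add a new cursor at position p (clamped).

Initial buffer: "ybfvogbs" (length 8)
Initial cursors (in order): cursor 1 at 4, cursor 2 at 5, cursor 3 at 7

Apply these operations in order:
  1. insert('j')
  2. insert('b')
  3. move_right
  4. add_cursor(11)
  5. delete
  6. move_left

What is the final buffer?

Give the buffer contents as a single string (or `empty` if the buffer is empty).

After op 1 (insert('j')): buffer="ybfvjojgbjs" (len 11), cursors c1@5 c2@7 c3@10, authorship ....1.2..3.
After op 2 (insert('b')): buffer="ybfvjbojbgbjbs" (len 14), cursors c1@6 c2@9 c3@13, authorship ....11.22..33.
After op 3 (move_right): buffer="ybfvjbojbgbjbs" (len 14), cursors c1@7 c2@10 c3@14, authorship ....11.22..33.
After op 4 (add_cursor(11)): buffer="ybfvjbojbgbjbs" (len 14), cursors c1@7 c2@10 c4@11 c3@14, authorship ....11.22..33.
After op 5 (delete): buffer="ybfvjbjbjb" (len 10), cursors c1@6 c2@8 c4@8 c3@10, authorship ....112233
After op 6 (move_left): buffer="ybfvjbjbjb" (len 10), cursors c1@5 c2@7 c4@7 c3@9, authorship ....112233

Answer: ybfvjbjbjb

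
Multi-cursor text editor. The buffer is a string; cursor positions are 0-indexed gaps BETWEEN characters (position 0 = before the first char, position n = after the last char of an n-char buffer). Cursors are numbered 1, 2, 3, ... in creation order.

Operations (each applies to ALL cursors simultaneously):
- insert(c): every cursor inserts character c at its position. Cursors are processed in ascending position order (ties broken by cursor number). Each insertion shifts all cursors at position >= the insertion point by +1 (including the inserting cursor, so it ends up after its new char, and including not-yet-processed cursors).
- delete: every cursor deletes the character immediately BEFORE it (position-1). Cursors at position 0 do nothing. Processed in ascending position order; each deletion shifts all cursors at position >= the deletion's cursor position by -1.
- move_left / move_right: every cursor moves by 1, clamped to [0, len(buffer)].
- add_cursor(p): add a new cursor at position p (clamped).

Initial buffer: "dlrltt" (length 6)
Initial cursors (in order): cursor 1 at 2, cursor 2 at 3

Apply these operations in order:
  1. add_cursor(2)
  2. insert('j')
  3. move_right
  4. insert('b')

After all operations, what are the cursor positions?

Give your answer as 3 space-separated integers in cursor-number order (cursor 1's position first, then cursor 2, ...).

After op 1 (add_cursor(2)): buffer="dlrltt" (len 6), cursors c1@2 c3@2 c2@3, authorship ......
After op 2 (insert('j')): buffer="dljjrjltt" (len 9), cursors c1@4 c3@4 c2@6, authorship ..13.2...
After op 3 (move_right): buffer="dljjrjltt" (len 9), cursors c1@5 c3@5 c2@7, authorship ..13.2...
After op 4 (insert('b')): buffer="dljjrbbjlbtt" (len 12), cursors c1@7 c3@7 c2@10, authorship ..13.132.2..

Answer: 7 10 7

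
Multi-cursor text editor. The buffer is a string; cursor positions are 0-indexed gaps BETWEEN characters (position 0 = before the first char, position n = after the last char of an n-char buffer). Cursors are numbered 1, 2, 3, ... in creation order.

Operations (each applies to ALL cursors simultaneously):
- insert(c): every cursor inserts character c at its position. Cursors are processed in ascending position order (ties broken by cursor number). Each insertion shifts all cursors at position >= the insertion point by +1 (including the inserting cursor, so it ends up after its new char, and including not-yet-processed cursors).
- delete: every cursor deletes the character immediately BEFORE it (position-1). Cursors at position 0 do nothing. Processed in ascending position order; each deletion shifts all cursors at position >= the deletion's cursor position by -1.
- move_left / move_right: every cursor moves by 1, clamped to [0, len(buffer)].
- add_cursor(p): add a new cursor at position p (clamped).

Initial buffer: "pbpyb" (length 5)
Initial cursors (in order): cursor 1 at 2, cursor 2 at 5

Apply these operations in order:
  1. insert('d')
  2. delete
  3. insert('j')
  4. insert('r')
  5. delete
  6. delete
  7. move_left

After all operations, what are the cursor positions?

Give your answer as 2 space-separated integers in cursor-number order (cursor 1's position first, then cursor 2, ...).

Answer: 1 4

Derivation:
After op 1 (insert('d')): buffer="pbdpybd" (len 7), cursors c1@3 c2@7, authorship ..1...2
After op 2 (delete): buffer="pbpyb" (len 5), cursors c1@2 c2@5, authorship .....
After op 3 (insert('j')): buffer="pbjpybj" (len 7), cursors c1@3 c2@7, authorship ..1...2
After op 4 (insert('r')): buffer="pbjrpybjr" (len 9), cursors c1@4 c2@9, authorship ..11...22
After op 5 (delete): buffer="pbjpybj" (len 7), cursors c1@3 c2@7, authorship ..1...2
After op 6 (delete): buffer="pbpyb" (len 5), cursors c1@2 c2@5, authorship .....
After op 7 (move_left): buffer="pbpyb" (len 5), cursors c1@1 c2@4, authorship .....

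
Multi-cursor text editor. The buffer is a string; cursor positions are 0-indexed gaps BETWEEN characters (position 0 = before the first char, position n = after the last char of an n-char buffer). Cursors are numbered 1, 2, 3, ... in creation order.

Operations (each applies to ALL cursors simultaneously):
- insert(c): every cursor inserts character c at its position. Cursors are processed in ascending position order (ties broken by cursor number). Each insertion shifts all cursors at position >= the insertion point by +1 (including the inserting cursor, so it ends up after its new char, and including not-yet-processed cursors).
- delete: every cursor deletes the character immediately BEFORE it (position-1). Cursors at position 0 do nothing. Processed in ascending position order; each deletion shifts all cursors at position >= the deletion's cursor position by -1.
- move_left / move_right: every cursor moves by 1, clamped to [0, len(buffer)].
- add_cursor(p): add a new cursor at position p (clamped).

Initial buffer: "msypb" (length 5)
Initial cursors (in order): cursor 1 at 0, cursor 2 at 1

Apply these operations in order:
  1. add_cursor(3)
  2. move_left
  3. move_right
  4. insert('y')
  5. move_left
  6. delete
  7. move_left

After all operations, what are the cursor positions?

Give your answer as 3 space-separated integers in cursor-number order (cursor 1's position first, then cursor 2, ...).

Answer: 0 0 1

Derivation:
After op 1 (add_cursor(3)): buffer="msypb" (len 5), cursors c1@0 c2@1 c3@3, authorship .....
After op 2 (move_left): buffer="msypb" (len 5), cursors c1@0 c2@0 c3@2, authorship .....
After op 3 (move_right): buffer="msypb" (len 5), cursors c1@1 c2@1 c3@3, authorship .....
After op 4 (insert('y')): buffer="myysyypb" (len 8), cursors c1@3 c2@3 c3@6, authorship .12..3..
After op 5 (move_left): buffer="myysyypb" (len 8), cursors c1@2 c2@2 c3@5, authorship .12..3..
After op 6 (delete): buffer="ysypb" (len 5), cursors c1@0 c2@0 c3@2, authorship 2.3..
After op 7 (move_left): buffer="ysypb" (len 5), cursors c1@0 c2@0 c3@1, authorship 2.3..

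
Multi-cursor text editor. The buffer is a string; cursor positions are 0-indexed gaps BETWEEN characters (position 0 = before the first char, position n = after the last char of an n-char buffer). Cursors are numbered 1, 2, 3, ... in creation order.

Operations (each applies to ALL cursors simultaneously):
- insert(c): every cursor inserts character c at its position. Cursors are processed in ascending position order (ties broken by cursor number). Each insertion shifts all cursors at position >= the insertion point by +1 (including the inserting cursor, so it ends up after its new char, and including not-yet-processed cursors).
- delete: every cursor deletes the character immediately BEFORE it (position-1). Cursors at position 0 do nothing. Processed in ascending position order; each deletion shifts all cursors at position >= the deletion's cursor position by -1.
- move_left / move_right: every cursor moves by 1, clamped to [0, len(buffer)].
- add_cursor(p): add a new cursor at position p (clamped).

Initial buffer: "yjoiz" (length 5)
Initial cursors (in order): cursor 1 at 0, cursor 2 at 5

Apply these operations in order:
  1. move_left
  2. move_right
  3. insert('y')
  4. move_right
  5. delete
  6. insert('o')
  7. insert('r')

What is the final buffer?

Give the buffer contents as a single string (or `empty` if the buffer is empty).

Answer: yyoroizor

Derivation:
After op 1 (move_left): buffer="yjoiz" (len 5), cursors c1@0 c2@4, authorship .....
After op 2 (move_right): buffer="yjoiz" (len 5), cursors c1@1 c2@5, authorship .....
After op 3 (insert('y')): buffer="yyjoizy" (len 7), cursors c1@2 c2@7, authorship .1....2
After op 4 (move_right): buffer="yyjoizy" (len 7), cursors c1@3 c2@7, authorship .1....2
After op 5 (delete): buffer="yyoiz" (len 5), cursors c1@2 c2@5, authorship .1...
After op 6 (insert('o')): buffer="yyooizo" (len 7), cursors c1@3 c2@7, authorship .11...2
After op 7 (insert('r')): buffer="yyoroizor" (len 9), cursors c1@4 c2@9, authorship .111...22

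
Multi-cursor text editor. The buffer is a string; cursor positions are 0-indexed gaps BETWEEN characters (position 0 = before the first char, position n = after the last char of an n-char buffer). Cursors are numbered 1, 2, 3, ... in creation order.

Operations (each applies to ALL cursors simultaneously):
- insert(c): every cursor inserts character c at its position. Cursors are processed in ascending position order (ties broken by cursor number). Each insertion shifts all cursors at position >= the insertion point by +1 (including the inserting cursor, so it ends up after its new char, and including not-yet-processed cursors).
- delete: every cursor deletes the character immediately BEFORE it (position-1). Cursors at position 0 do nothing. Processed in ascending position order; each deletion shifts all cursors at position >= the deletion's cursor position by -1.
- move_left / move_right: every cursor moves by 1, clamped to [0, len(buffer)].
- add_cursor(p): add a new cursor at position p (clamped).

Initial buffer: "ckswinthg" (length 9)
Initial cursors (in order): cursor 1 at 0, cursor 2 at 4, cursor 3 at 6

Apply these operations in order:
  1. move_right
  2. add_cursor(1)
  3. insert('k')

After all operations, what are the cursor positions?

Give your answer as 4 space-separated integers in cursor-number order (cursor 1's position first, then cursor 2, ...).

After op 1 (move_right): buffer="ckswinthg" (len 9), cursors c1@1 c2@5 c3@7, authorship .........
After op 2 (add_cursor(1)): buffer="ckswinthg" (len 9), cursors c1@1 c4@1 c2@5 c3@7, authorship .........
After op 3 (insert('k')): buffer="ckkkswikntkhg" (len 13), cursors c1@3 c4@3 c2@8 c3@11, authorship .14....2..3..

Answer: 3 8 11 3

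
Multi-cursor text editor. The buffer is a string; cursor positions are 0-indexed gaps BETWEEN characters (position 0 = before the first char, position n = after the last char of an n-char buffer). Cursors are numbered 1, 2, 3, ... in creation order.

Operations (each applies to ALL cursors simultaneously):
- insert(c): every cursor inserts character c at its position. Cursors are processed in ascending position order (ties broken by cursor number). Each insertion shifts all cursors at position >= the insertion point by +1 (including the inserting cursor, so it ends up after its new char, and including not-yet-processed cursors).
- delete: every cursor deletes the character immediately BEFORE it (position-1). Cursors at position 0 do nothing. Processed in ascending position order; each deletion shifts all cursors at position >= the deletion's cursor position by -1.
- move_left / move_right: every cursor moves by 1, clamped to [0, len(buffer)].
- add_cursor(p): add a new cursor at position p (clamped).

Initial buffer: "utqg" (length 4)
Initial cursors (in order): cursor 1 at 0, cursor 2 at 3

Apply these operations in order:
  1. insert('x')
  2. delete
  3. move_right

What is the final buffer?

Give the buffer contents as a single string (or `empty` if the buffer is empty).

After op 1 (insert('x')): buffer="xutqxg" (len 6), cursors c1@1 c2@5, authorship 1...2.
After op 2 (delete): buffer="utqg" (len 4), cursors c1@0 c2@3, authorship ....
After op 3 (move_right): buffer="utqg" (len 4), cursors c1@1 c2@4, authorship ....

Answer: utqg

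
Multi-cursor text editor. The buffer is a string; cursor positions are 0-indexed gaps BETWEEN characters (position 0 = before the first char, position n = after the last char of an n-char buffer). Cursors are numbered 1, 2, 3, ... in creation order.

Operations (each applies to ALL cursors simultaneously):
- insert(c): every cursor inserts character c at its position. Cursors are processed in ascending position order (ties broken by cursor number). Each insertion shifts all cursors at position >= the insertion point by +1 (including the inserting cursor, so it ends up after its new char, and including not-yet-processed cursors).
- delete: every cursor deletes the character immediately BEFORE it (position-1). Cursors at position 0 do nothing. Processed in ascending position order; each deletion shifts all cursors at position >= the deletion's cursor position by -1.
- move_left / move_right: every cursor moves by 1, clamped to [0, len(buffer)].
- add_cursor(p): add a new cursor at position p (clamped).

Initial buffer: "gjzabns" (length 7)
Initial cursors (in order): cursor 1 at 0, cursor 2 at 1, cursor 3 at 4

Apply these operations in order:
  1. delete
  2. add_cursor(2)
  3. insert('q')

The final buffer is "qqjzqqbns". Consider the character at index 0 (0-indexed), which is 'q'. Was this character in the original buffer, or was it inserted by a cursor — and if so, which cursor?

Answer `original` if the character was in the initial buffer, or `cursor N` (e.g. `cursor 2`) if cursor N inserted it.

After op 1 (delete): buffer="jzbns" (len 5), cursors c1@0 c2@0 c3@2, authorship .....
After op 2 (add_cursor(2)): buffer="jzbns" (len 5), cursors c1@0 c2@0 c3@2 c4@2, authorship .....
After op 3 (insert('q')): buffer="qqjzqqbns" (len 9), cursors c1@2 c2@2 c3@6 c4@6, authorship 12..34...
Authorship (.=original, N=cursor N): 1 2 . . 3 4 . . .
Index 0: author = 1

Answer: cursor 1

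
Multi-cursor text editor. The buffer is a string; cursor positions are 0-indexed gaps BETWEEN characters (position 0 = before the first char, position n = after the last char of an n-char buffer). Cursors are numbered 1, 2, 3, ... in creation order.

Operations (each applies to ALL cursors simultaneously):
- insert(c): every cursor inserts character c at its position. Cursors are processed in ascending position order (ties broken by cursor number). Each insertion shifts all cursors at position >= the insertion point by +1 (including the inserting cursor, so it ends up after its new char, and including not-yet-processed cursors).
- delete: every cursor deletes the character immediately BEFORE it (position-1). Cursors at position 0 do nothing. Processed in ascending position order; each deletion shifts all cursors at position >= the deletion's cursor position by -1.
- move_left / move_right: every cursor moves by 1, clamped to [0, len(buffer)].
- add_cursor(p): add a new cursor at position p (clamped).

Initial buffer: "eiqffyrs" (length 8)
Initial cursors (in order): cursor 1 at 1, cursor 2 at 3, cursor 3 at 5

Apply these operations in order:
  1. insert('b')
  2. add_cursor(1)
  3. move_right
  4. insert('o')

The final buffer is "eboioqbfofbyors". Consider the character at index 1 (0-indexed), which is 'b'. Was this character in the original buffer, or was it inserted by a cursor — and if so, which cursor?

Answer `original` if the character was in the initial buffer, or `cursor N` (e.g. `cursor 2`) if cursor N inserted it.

Answer: cursor 1

Derivation:
After op 1 (insert('b')): buffer="ebiqbffbyrs" (len 11), cursors c1@2 c2@5 c3@8, authorship .1..2..3...
After op 2 (add_cursor(1)): buffer="ebiqbffbyrs" (len 11), cursors c4@1 c1@2 c2@5 c3@8, authorship .1..2..3...
After op 3 (move_right): buffer="ebiqbffbyrs" (len 11), cursors c4@2 c1@3 c2@6 c3@9, authorship .1..2..3...
After op 4 (insert('o')): buffer="eboioqbfofbyors" (len 15), cursors c4@3 c1@5 c2@9 c3@13, authorship .14.1.2.2.3.3..
Authorship (.=original, N=cursor N): . 1 4 . 1 . 2 . 2 . 3 . 3 . .
Index 1: author = 1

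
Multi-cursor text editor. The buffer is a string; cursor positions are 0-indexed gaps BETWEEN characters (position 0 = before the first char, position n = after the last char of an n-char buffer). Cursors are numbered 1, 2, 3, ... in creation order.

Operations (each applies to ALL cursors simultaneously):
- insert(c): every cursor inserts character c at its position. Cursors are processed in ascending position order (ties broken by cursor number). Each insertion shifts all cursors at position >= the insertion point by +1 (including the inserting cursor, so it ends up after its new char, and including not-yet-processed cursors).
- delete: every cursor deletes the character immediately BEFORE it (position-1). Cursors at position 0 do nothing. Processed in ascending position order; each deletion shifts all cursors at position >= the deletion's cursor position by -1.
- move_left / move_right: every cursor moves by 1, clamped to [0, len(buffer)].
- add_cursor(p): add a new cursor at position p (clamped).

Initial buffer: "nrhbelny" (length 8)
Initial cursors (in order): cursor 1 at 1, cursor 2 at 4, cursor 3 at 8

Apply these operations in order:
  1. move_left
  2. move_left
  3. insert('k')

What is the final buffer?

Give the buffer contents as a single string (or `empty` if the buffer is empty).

Answer: knrkhbelkny

Derivation:
After op 1 (move_left): buffer="nrhbelny" (len 8), cursors c1@0 c2@3 c3@7, authorship ........
After op 2 (move_left): buffer="nrhbelny" (len 8), cursors c1@0 c2@2 c3@6, authorship ........
After op 3 (insert('k')): buffer="knrkhbelkny" (len 11), cursors c1@1 c2@4 c3@9, authorship 1..2....3..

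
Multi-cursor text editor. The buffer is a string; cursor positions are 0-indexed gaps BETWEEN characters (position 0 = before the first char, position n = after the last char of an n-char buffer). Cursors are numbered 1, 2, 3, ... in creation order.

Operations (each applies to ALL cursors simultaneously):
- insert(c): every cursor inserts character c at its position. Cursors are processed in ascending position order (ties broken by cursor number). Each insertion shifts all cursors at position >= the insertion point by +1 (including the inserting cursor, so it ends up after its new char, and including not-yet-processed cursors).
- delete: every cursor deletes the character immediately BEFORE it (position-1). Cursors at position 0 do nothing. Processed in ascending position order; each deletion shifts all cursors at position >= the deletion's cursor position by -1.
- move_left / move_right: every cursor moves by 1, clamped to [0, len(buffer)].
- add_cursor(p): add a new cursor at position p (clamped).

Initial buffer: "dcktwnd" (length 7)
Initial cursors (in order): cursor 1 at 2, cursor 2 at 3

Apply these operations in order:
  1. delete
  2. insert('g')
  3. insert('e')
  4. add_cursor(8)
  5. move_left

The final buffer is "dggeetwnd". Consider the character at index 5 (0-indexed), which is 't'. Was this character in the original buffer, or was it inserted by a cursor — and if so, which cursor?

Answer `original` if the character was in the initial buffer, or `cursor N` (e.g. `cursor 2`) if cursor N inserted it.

After op 1 (delete): buffer="dtwnd" (len 5), cursors c1@1 c2@1, authorship .....
After op 2 (insert('g')): buffer="dggtwnd" (len 7), cursors c1@3 c2@3, authorship .12....
After op 3 (insert('e')): buffer="dggeetwnd" (len 9), cursors c1@5 c2@5, authorship .1212....
After op 4 (add_cursor(8)): buffer="dggeetwnd" (len 9), cursors c1@5 c2@5 c3@8, authorship .1212....
After op 5 (move_left): buffer="dggeetwnd" (len 9), cursors c1@4 c2@4 c3@7, authorship .1212....
Authorship (.=original, N=cursor N): . 1 2 1 2 . . . .
Index 5: author = original

Answer: original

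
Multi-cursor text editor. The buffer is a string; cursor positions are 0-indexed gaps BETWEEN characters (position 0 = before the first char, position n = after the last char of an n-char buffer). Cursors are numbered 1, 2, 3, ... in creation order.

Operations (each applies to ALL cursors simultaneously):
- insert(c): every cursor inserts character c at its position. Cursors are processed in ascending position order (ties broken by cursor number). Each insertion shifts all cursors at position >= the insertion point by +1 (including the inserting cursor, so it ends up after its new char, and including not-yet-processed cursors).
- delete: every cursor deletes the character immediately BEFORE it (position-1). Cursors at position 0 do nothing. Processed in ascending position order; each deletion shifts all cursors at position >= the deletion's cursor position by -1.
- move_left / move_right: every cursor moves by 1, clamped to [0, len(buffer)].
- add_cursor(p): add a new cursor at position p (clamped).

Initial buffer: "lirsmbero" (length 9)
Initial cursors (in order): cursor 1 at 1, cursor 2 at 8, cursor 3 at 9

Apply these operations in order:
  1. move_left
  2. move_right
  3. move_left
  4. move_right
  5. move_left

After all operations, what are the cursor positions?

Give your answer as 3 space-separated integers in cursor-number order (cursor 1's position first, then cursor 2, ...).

Answer: 0 7 8

Derivation:
After op 1 (move_left): buffer="lirsmbero" (len 9), cursors c1@0 c2@7 c3@8, authorship .........
After op 2 (move_right): buffer="lirsmbero" (len 9), cursors c1@1 c2@8 c3@9, authorship .........
After op 3 (move_left): buffer="lirsmbero" (len 9), cursors c1@0 c2@7 c3@8, authorship .........
After op 4 (move_right): buffer="lirsmbero" (len 9), cursors c1@1 c2@8 c3@9, authorship .........
After op 5 (move_left): buffer="lirsmbero" (len 9), cursors c1@0 c2@7 c3@8, authorship .........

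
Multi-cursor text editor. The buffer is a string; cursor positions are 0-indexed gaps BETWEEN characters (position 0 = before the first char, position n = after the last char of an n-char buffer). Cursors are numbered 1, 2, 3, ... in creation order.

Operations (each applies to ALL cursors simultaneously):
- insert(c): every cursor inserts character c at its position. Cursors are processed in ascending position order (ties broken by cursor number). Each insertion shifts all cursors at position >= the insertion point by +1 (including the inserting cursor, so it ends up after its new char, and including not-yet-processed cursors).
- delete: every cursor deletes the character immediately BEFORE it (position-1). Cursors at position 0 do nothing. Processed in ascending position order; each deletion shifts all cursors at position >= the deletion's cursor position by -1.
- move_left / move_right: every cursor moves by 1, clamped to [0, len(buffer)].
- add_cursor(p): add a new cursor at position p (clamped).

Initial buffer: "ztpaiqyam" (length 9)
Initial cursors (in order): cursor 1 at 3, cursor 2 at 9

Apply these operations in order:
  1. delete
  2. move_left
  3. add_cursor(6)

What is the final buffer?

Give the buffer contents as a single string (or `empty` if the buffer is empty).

Answer: ztaiqya

Derivation:
After op 1 (delete): buffer="ztaiqya" (len 7), cursors c1@2 c2@7, authorship .......
After op 2 (move_left): buffer="ztaiqya" (len 7), cursors c1@1 c2@6, authorship .......
After op 3 (add_cursor(6)): buffer="ztaiqya" (len 7), cursors c1@1 c2@6 c3@6, authorship .......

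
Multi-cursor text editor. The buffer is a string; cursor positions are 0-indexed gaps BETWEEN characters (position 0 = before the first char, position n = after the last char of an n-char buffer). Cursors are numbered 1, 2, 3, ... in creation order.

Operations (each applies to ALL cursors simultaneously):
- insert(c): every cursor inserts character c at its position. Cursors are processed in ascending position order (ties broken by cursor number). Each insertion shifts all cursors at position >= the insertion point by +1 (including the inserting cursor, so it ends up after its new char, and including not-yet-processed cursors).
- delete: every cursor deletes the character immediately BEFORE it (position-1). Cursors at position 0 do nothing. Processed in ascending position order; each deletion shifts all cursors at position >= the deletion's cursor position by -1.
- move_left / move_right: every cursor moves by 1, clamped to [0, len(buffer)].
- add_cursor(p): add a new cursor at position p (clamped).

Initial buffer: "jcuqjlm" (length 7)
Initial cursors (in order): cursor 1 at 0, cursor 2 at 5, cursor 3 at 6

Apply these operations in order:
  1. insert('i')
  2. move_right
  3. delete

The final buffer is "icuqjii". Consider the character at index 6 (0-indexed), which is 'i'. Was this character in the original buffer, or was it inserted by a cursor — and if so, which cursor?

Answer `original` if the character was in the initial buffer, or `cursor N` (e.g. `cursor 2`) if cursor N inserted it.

After op 1 (insert('i')): buffer="ijcuqjilim" (len 10), cursors c1@1 c2@7 c3@9, authorship 1.....2.3.
After op 2 (move_right): buffer="ijcuqjilim" (len 10), cursors c1@2 c2@8 c3@10, authorship 1.....2.3.
After op 3 (delete): buffer="icuqjii" (len 7), cursors c1@1 c2@6 c3@7, authorship 1....23
Authorship (.=original, N=cursor N): 1 . . . . 2 3
Index 6: author = 3

Answer: cursor 3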